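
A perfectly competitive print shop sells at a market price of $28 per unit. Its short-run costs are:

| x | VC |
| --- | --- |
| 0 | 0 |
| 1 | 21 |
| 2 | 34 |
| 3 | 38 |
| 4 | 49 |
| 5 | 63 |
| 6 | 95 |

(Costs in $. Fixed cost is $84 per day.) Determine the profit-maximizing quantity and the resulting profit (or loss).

Tabulate TR − TC: x=0: -84; x=1: -77; x=2: -62; x=3: -38; x=4: -21; x=5: -7; x=6: -11.
Profit is maximized at x = 5. AVC there is 63/5 = $12.60 ≤ P, so producing beats shutting down (which would give -$84).

x = 5; profit = -$7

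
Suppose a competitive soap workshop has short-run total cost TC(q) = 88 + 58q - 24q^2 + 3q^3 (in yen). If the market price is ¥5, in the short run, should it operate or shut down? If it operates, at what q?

Shut down

Strip out fixed cost: VC = 58q - 24q^2 + 3q^3. Then AVC = 58 - 24q + 3q^2 and MC = 58 - 48q + 9q^2.
The AVC parabola has its vertex at q = 24/6 = 4, where AVC = 58 - 24·4 + 3·4^2 = ¥10.
P = ¥5 lies below min AVC = ¥10; no output level covers variable cost.
Best response: produce nothing and absorb the ¥88 fixed cost.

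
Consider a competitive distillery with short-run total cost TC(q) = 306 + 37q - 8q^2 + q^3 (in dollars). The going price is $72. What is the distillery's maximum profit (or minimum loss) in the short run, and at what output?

AVC = 37 - 8q + q^2 has its minimum $21 at q = 4; price $72 clears that bar, so the firm operates.
MC = 37 - 16q + 3q^2. Setting P = MC and taking the root on the rising branch gives q* = 7.
TR = 72·7 = 504. TC = 306 + 210 = 516. Profit = 504 − 516 = -$12.
By producing, the firm covers all variable cost plus $294 of fixed cost; shutting down would lose the full $306.

Profit = -$12 at q = 7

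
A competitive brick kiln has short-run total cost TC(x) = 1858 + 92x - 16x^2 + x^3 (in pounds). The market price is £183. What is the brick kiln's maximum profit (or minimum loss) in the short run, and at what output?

AVC = 92 - 16x + x^2 has its minimum £28 at x = 8; price £183 clears that bar, so the firm operates.
MC = 92 - 32x + 3x^2. Setting P = MC and taking the root on the rising branch gives x* = 13.
TR = 183·13 = 2379. TC = 1858 + 689 = 2547. Profit = 2379 − 2547 = -£168.
Shutting down would mean losing the fixed cost of £1858, so operating at a loss of £168 is better by £1690.

Profit = -£168 at x = 13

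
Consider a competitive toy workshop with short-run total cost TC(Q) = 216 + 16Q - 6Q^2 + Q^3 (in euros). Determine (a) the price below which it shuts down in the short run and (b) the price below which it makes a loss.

Shutdown price = €7; break-even price = €52

Shutdown price = min AVC. AVC = 16 - 6Q + Q^2, with vertex at Q = 3 and minimum €7.
ATC = 216/Q + 16 - 6Q + Q^2. Setting dATC/dQ = −216/Q^2 − 6 + 2Q = 0 gives Q = 6 (since 2·6^3 − 6·6^2 = 216).
min ATC = 216/6 + 16 − 6·6 + 6^2 = €52. That is the break-even price.
Between these two prices the firm operates at a loss; above €52 it earns a profit.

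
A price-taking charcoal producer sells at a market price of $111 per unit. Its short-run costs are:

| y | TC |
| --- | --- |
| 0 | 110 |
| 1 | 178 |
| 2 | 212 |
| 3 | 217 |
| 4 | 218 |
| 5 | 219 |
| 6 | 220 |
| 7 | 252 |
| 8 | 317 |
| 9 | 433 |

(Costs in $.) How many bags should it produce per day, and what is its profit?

y = 8; profit = $571

Compute π = P·y − TC at each output: y=0: -110; y=1: -67; y=2: 10; y=3: 116; y=4: 226; y=5: 336; y=6: 446; y=7: 525; y=8: 571; y=9: 566.
Profit is maximized at y = 8. AVC there is 207/8 = $25.88 ≤ P, so producing beats shutting down (which would give -$110).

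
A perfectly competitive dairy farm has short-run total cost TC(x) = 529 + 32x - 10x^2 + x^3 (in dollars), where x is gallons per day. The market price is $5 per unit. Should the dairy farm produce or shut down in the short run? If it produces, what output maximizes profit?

Strip out fixed cost: VC = 32x - 10x^2 + x^3. Then AVC = 32 - 10x + x^2 and MC = 32 - 20x + 3x^2.
AVC hits its minimum where MC = AVC, at x = 5, giving min AVC = 32 - 10·5 + 5^2 = $7.
P = $5 lies below min AVC = $7; no output level covers variable cost.
The firm minimizes its loss by shutting down and losing only its fixed cost of $529.

Shut down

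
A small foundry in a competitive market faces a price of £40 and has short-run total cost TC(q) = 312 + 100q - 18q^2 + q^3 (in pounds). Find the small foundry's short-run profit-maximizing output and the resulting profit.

Profit = -£112 at q = 10

AVC = 100 - 18q + q^2 has its minimum £19 at q = 9; price £40 clears that bar, so the firm operates.
With MC = 100 - 36q + 3q^2, P = MC on the upward-sloping part at q* = 10.
TR = 40·10 = 400. TC = 312 + 200 = 512. Profit = 400 − 512 = -£112.
That loss of £112 beats the £312 the firm would lose by shutting down; producing recovers £200 of fixed cost.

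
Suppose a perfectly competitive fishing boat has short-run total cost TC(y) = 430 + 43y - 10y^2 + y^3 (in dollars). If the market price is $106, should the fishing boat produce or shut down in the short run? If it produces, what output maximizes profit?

Variable cost is VC = 43y - 10y^2 + y^3, so AVC = VC/y = 43 - 10y + y^2 and MC = dTC/dy = 43 - 20y + 3y^2.
AVC is minimized where dAVC/dy = -10 + 2y = 0, at y = 5; min AVC = 43 - 10·5 + 5^2 = $18.
Since P = $106 ≥ min AVC = $18, price covers variable cost and the firm should produce.
Solving P = MC: -63 - 20y + 3y^2 = 0 ⇒ y = -7/3 or 9. On the upward-sloping branch, y* = 9.
Check: AVC at y = 9 is $34 ≤ P, so revenue covers variable cost.
Profit = P·y − TC = 106·9 − 736 = $218.

Produce at y = 9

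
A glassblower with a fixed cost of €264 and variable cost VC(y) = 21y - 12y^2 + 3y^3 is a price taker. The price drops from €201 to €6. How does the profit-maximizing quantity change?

Output falls from 6 to 0 (the firm shuts down)

MC = 21 - 24y + 9y^2; the shutdown threshold is min AVC = €9 (at y = 2).
With P = €201 above the shutdown price, P = MC gives y = 6.
At P = €6 < min AVC = €9, price no longer covers variable cost at any output, so the firm shuts down: y = 0.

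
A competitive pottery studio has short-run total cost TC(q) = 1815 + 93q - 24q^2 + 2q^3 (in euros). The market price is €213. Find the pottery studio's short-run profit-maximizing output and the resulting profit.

Profit = -€215 at q = 10

AVC = 93 - 24q + 2q^2 has its minimum €21 at q = 6; price €213 clears that bar, so the firm operates.
With MC = 93 - 48q + 6q^2, P = MC on the upward-sloping part at q* = 10.
TR = 213·10 = 2130. TC = 1815 + 530 = 2345. Profit = 2130 − 2345 = -€215.
Shutting down would mean losing the fixed cost of €1815, so operating at a loss of €215 is better by €1600.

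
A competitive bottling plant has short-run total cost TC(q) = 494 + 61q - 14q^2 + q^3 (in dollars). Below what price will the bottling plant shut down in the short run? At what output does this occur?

The firm shuts down when price falls below the minimum of average variable cost. AVC = VC/q = 61 - 14q + q^2.
dAVC/dq = -14 + 2q = 0 gives q = 7. min AVC = 61 - 14·7 + 7^2 = 12.
For P < $12 the firm produces nothing.

$12 per unit, at q = 7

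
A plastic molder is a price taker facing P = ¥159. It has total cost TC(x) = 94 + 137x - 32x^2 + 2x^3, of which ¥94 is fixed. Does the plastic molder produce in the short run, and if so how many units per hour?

Produce at x = 11

From TC, MC = TC'(x) = 137 - 64x + 6x^2 and AVC = VC/x = 137 - 32x + 2x^2.
AVC is minimized where dAVC/dx = -32 + 4x = 0, at x = 8; min AVC = 137 - 32·8 + 2·8^2 = ¥9.
Because ¥159 ≥ ¥9, revenue can cover variable cost; the firm operates.
P = MC gives -22 - 64x + 6x^2 = 0, with roots -1/3 and 11. Take the larger (rising MC): x* = 11.
Check: AVC at x = 11 is ¥27 ≤ P, so revenue covers variable cost.
Profit = P·x − TC = 159·11 − 391 = ¥1358.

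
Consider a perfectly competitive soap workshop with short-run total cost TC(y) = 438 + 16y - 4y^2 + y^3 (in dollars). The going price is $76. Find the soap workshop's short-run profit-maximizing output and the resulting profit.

Profit = -$150 at y = 6

AVC = 16 - 4y + y^2 has its minimum $12 at y = 2; price $76 clears that bar, so the firm operates.
With MC = 16 - 8y + 3y^2, P = MC on the upward-sloping part at y* = 6.
TR = 76·6 = 456. TC = 438 + 168 = 606. Profit = 456 − 606 = -$150.
By producing, the firm covers all variable cost plus $288 of fixed cost; shutting down would lose the full $438.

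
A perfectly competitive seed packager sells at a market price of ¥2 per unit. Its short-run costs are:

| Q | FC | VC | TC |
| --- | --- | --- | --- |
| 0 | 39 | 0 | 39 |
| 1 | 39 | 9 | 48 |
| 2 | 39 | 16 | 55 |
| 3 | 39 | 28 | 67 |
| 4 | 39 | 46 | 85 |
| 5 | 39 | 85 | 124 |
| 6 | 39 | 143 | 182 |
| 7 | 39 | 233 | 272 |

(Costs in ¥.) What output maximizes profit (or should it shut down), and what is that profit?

Q = 0 (shut down); profit = -¥39

Compute π = P·Q − TC at each output: Q=0: -39; Q=1: -46; Q=2: -51; Q=3: -61; Q=4: -77; Q=5: -114; Q=6: -170; Q=7: -258.
Profit is highest at Q = 0. Equivalently, the lowest AVC in the table is 16/2 ≈ ¥8 at Q = 2, and P = ¥2 falls below it — price never covers variable cost, so the firm shuts down and loses only its fixed cost.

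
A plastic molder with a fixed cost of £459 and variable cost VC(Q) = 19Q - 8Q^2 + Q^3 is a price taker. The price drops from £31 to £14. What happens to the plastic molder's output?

Output falls from 6 to 5

MC = 19 - 16Q + 3Q^2; the shutdown threshold is min AVC = £3 (at Q = 4).
With P = £31 above the shutdown price, P = MC gives Q = 6.
At P = £14 ≥ min AVC, set P = MC: Q = 5. The firm stays open but cuts output.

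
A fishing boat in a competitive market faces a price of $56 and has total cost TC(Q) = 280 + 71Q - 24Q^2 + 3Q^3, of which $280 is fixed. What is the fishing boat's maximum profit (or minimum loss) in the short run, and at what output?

AVC = 71 - 24Q + 3Q^2 has its minimum $23 at Q = 4; price $56 clears that bar, so the firm operates.
With MC = 71 - 48Q + 9Q^2, P = MC on the upward-sloping part at Q* = 5.
TR = 56·5 = 280. TC = 280 + 130 = 410. Profit = 280 − 410 = -$130.
That loss of $130 beats the $280 the firm would lose by shutting down; producing recovers $150 of fixed cost.

Profit = -$130 at Q = 5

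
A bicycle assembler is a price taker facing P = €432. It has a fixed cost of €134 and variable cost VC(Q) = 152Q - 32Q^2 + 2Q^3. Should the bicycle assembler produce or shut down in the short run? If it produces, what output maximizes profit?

Strip out fixed cost: VC = 152Q - 32Q^2 + 2Q^3. Then AVC = 152 - 32Q + 2Q^2 and MC = 152 - 64Q + 6Q^2.
AVC is minimized where dAVC/dQ = -32 + 4Q = 0, at Q = 8; min AVC = 152 - 32·8 + 2·8^2 = €24.
Because €432 ≥ €24, revenue can cover variable cost; the firm operates.
Solving P = MC: -280 - 64Q + 6Q^2 = 0 ⇒ Q = -10/3 or 14. On the upward-sloping branch, Q* = 14.
Check: AVC at Q = 14 is €96 ≤ P, so revenue covers variable cost.
Profit = P·Q − TC = 432·14 − 1478 = €4570.

Produce at Q = 14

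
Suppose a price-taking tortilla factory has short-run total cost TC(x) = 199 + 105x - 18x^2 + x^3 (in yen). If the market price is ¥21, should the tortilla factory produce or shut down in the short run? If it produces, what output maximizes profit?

From TC, MC = TC'(x) = 105 - 36x + 3x^2 and AVC = VC/x = 105 - 18x + x^2.
AVC is minimized where dAVC/dx = -18 + 2x = 0, at x = 9; min AVC = 105 - 18·9 + 9^2 = ¥24.
With P < min AVC (¥21 < ¥24), every unit sold adds to the loss.
Shutting down limits the loss to fixed cost, ¥199.

Shut down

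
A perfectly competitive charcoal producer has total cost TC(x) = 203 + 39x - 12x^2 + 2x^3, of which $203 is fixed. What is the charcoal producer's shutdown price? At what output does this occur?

$21 per unit, at x = 3

Short-run supply begins at min AVC. From VC = 39x - 12x^2 + 2x^3, AVC = 39 - 12x + 2x^2.
At the minimum of AVC, MC = AVC. MC = 39 - 24x + 6x^2; setting MC = AVC gives 4x^2 - 12x = 0, so x = 3. min AVC = 21.
The firm shuts down for any P below $21.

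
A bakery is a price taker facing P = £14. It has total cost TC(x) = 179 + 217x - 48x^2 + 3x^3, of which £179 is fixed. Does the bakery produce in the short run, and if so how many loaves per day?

Shut down

From TC, MC = TC'(x) = 217 - 96x + 9x^2 and AVC = VC/x = 217 - 48x + 3x^2.
The AVC parabola has its vertex at x = 48/6 = 8, where AVC = 217 - 48·8 + 3·8^2 = £25.
P = £14 lies below min AVC = £25; no output level covers variable cost.
Best response: produce nothing and absorb the £179 fixed cost.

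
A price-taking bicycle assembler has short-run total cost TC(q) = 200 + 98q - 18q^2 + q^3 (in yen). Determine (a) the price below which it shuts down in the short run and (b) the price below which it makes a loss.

Shutdown price = ¥17; break-even price = ¥38

Shutdown price = min AVC. AVC = 98 - 18q + q^2, with vertex at q = 9 and minimum ¥17.
ATC = 200/q + 98 - 18q + q^2. Setting dATC/dq = −200/q^2 − 18 + 2q = 0 gives q = 10 (since 2·10^3 − 18·10^2 = 200).
min ATC = 200/10 + 98 − 18·10 + 10^2 = ¥38. That is the break-even price.
For ¥17 ≤ P < ¥38 the firm produces at a loss; below ¥17 it shuts down.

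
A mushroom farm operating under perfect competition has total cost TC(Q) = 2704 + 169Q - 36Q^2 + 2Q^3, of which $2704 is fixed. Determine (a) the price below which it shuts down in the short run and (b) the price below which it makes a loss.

Shutdown price = $7; break-even price = $247

AVC = 169 - 36Q + 2Q^2; minimized at Q = 9, giving min AVC = $7. That is the shutdown price.
ATC = 2704/Q + 169 - 36Q + 2Q^2. Setting dATC/dQ = −2704/Q^2 − 36 + 4Q = 0 gives Q = 13 (since 4·13^3 − 36·13^2 = 2704).
min ATC = 2704/13 + 169 − 36·13 + 2·13^2 = $247. That is the break-even price.
For $7 ≤ P < $247 the firm produces at a loss; below $7 it shuts down.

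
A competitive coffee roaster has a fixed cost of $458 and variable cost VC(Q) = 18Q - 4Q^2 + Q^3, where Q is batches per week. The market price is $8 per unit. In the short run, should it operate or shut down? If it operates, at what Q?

Shut down

Variable cost is VC = 18Q - 4Q^2 + Q^3, so AVC = VC/Q = 18 - 4Q + Q^2 and MC = dTC/dQ = 18 - 8Q + 3Q^2.
The AVC parabola has its vertex at Q = 4/2 = 2, where AVC = 18 - 4·2 + 2^2 = $14.
P = $8 lies below min AVC = $14; no output level covers variable cost.
Shutting down limits the loss to fixed cost, $458.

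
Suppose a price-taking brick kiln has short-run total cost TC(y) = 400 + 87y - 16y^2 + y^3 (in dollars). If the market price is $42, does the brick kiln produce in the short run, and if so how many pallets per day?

Produce at y = 9

Variable cost is VC = 87y - 16y^2 + y^3, so AVC = VC/y = 87 - 16y + y^2 and MC = dTC/dy = 87 - 32y + 3y^2.
AVC is minimized where dAVC/dy = -16 + 2y = 0, at y = 8; min AVC = 87 - 16·8 + 8^2 = $23.
P = $42 exceeds min AVC = $23, so the firm stays open.
P = MC gives 45 - 32y + 3y^2 = 0, with roots 5/3 and 9. Take the larger (rising MC): y* = 9.
Check: AVC at y = 9 is $24 ≤ P, so revenue covers variable cost.
Profit = P·y − TC = 42·9 − 616 = -$238, a loss, but smaller than the $400 fixed cost the firm would lose by shutting down.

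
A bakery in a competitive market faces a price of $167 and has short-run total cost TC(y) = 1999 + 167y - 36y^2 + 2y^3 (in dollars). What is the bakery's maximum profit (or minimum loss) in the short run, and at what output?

Profit = -$271 at y = 12

AVC = 167 - 36y + 2y^2; min AVC = $5 at y = 9. Since P = $167 ≥ min AVC, the firm produces.
MC = 167 - 72y + 6y^2. Setting P = MC and taking the root on the rising branch gives y* = 12.
TR = 167·12 = 2004. TC = 1999 + 276 = 2275. Profit = 2004 − 2275 = -$271.
That loss of $271 beats the $1999 the firm would lose by shutting down; producing recovers $1728 of fixed cost.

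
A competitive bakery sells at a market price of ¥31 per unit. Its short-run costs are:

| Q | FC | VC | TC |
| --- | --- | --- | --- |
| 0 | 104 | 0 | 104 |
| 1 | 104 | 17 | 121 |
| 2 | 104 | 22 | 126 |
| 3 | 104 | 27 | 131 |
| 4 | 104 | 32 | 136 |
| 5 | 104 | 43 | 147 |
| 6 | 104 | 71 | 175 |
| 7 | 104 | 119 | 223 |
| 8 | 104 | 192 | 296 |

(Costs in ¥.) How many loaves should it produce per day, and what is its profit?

Tabulate TR − TC: Q=0: -104; Q=1: -90; Q=2: -64; Q=3: -38; Q=4: -12; Q=5: 8; Q=6: 11; Q=7: -6; Q=8: -48.
Profit is maximized at Q = 6. AVC there is 71/6 = ¥11.83 ≤ P, so producing beats shutting down (which would give -¥104).

Q = 6; profit = ¥11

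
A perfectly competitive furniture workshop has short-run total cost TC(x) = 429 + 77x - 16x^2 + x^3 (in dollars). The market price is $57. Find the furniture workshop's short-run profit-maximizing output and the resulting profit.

Profit = -$29 at x = 10

AVC = 77 - 16x + x^2 has its minimum $13 at x = 8; price $57 clears that bar, so the firm operates.
MC = 77 - 32x + 3x^2. Setting P = MC and taking the root on the rising branch gives x* = 10.
TR = 57·10 = 570. TC = 429 + 170 = 599. Profit = 570 − 599 = -$29.
By producing, the firm covers all variable cost plus $400 of fixed cost; shutting down would lose the full $429.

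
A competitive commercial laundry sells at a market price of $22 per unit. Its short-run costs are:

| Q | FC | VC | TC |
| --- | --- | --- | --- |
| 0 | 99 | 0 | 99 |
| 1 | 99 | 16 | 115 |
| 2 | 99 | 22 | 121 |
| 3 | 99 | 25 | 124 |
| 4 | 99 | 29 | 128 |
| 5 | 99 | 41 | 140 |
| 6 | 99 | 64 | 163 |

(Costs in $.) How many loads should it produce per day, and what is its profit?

Q = 5; profit = -$30

Profit at each row (π = 22Q − TC): Q=0: -99; Q=1: -93; Q=2: -77; Q=3: -58; Q=4: -40; Q=5: -30; Q=6: -31.
Profit is maximized at Q = 5. AVC there is 41/5 = $8.20 ≤ P, so producing beats shutting down (which would give -$99).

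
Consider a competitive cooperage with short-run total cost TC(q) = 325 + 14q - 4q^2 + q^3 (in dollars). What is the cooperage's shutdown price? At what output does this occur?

The firm shuts down when price falls below the minimum of average variable cost. AVC = VC/q = 14 - 4q + q^2.
dAVC/dq = -4 + 2q = 0 gives q = 2. min AVC = 14 - 4·2 + 2^2 = 10.
The firm shuts down for any P below $10.

$10 per unit, at q = 2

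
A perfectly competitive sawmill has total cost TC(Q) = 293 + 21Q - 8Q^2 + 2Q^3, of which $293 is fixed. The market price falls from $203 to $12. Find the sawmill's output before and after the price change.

MC = 21 - 16Q + 6Q^2; the shutdown threshold is min AVC = $13 (at Q = 2).
At P = $203 ≥ min AVC, set P = MC on the rising branch: Q = 7.
At P = $12 < min AVC = $13, price no longer covers variable cost at any output, so the firm shuts down: Q = 0.

Output falls from 7 to 0 (the firm shuts down)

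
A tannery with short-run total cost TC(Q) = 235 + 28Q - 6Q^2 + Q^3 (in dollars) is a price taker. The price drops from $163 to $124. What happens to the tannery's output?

Output falls from 9 to 8

MC = 28 - 12Q + 3Q^2; the shutdown threshold is min AVC = $19 (at Q = 3).
With P = $163 above the shutdown price, P = MC gives Q = 9.
At P = $124 ≥ min AVC, set P = MC: Q = 8. The firm stays open but cuts output.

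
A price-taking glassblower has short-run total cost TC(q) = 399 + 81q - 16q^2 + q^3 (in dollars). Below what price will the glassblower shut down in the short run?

$17 per unit

The firm shuts down when price falls below the minimum of average variable cost. AVC = VC/q = 81 - 16q + q^2.
At the minimum of AVC, MC = AVC. MC = 81 - 32q + 3q^2; setting MC = AVC gives 2q^2 - 16q = 0, so q = 8. min AVC = 17.
So the shutdown price is $17.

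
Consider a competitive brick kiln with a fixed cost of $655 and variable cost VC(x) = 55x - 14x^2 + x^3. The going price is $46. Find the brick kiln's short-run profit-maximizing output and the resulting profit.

AVC = 55 - 14x + x^2; min AVC = $6 at x = 7. Since P = $46 ≥ min AVC, the firm produces.
MC = 55 - 28x + 3x^2. Setting P = MC and taking the root on the rising branch gives x* = 9.
TR = 46·9 = 414. TC = 655 + 90 = 745. Profit = 414 − 745 = -$331.
Shutting down would mean losing the fixed cost of $655, so operating at a loss of $331 is better by $324.

Profit = -$331 at x = 9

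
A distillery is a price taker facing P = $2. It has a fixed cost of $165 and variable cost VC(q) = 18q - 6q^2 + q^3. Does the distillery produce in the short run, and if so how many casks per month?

Variable cost is VC = 18q - 6q^2 + q^3, so AVC = VC/q = 18 - 6q + q^2 and MC = dTC/dq = 18 - 12q + 3q^2.
The AVC parabola has its vertex at q = 6/2 = 3, where AVC = 18 - 6·3 + 3^2 = $9.
Since P = $2 < min AVC = $9, price fails to cover variable cost at any output.
Best response: produce nothing and absorb the $165 fixed cost.

Shut down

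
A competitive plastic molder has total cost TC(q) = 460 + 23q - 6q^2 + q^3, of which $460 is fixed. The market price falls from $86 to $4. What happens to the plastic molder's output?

Output falls from 7 to 0 (the firm shuts down)

AVC = 23 - 6q + q^2, minimized at q = 3 where min AVC = $14. MC = 23 - 12q + 3q^2.
At P = $86 ≥ min AVC, set P = MC on the rising branch: q = 7.
At P = $4 < min AVC = $14, price no longer covers variable cost at any output, so the firm shuts down: q = 0.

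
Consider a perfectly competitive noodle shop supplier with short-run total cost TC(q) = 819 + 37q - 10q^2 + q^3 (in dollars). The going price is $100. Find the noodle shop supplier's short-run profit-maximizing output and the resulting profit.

AVC = 37 - 10q + q^2 has its minimum $12 at q = 5; price $100 clears that bar, so the firm operates.
MC = 37 - 20q + 3q^2. Setting P = MC and taking the root on the rising branch gives q* = 9.
TR = 100·9 = 900. TC = 819 + 252 = 1071. Profit = 900 − 1071 = -$171.
That loss of $171 beats the $819 the firm would lose by shutting down; producing recovers $648 of fixed cost.

Profit = -$171 at q = 9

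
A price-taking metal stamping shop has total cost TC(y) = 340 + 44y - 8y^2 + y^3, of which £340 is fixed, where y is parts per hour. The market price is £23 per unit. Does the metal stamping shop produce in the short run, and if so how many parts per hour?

Shut down

Variable cost is VC = 44y - 8y^2 + y^3, so AVC = VC/y = 44 - 8y + y^2 and MC = dTC/dy = 44 - 16y + 3y^2.
AVC is minimized where dAVC/dy = -8 + 2y = 0, at y = 4; min AVC = 44 - 8·4 + 4^2 = £28.
With P < min AVC (£23 < £28), every unit sold adds to the loss.
The firm minimizes its loss by shutting down and losing only its fixed cost of £340.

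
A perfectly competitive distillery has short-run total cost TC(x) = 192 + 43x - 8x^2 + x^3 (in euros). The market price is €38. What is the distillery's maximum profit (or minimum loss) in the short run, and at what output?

AVC = 43 - 8x + x^2; min AVC = €27 at x = 4. Since P = €38 ≥ min AVC, the firm produces.
With MC = 43 - 16x + 3x^2, P = MC on the upward-sloping part at x* = 5.
TR = 38·5 = 190. TC = 192 + 140 = 332. Profit = 190 − 332 = -€142.
Shutting down would mean losing the fixed cost of €192, so operating at a loss of €142 is better by €50.

Profit = -€142 at x = 5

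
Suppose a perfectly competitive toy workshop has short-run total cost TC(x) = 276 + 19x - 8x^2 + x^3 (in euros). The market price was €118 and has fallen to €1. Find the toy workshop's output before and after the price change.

MC = 19 - 16x + 3x^2; the shutdown threshold is min AVC = €3 (at x = 4).
With P = €118 above the shutdown price, P = MC gives x = 9.
At P = €1 < min AVC = €3, price no longer covers variable cost at any output, so the firm shuts down: x = 0.

Output falls from 9 to 0 (the firm shuts down)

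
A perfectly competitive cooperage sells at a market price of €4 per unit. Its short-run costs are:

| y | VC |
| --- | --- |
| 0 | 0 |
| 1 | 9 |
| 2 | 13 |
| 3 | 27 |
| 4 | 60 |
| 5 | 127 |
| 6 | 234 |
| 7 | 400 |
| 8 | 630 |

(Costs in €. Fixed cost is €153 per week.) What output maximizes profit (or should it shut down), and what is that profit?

y = 0 (shut down); profit = -€153

Compute π = P·y − TC at each output: y=0: -153; y=1: -158; y=2: -158; y=3: -168; y=4: -197; y=5: -260; y=6: -363; y=7: -525; y=8: -751.
Profit is highest at y = 0. Equivalently, the lowest AVC in the table is 13/2 ≈ €6.50 at y = 2, and P = €4 falls below it — price never covers variable cost, so the firm shuts down and loses only its fixed cost.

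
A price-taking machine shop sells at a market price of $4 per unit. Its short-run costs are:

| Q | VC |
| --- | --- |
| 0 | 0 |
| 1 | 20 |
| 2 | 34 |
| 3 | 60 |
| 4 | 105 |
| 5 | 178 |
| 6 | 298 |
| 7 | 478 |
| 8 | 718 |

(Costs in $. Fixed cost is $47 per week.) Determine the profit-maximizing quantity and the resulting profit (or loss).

Tabulate TR − TC: Q=0: -47; Q=1: -63; Q=2: -73; Q=3: -95; Q=4: -136; Q=5: -205; Q=6: -321; Q=7: -497; Q=8: -733.
Profit is highest at Q = 0. Equivalently, the lowest AVC in the table is 34/2 ≈ $17 at Q = 2, and P = $4 falls below it — price never covers variable cost, so the firm shuts down and loses only its fixed cost.

Q = 0 (shut down); profit = -$47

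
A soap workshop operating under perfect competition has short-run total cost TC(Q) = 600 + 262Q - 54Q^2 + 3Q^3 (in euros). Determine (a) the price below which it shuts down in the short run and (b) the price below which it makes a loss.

Shutdown price = €19; break-even price = €82

Shutdown price = min AVC. AVC = 262 - 54Q + 3Q^2, with vertex at Q = 9 and minimum €19.
ATC = 600/Q + 262 - 54Q + 3Q^2. Setting dATC/dQ = −600/Q^2 − 54 + 6Q = 0 gives Q = 10 (since 6·10^3 − 54·10^2 = 600).
min ATC = 600/10 + 262 − 54·10 + 3·10^2 = €82. That is the break-even price.
Between these two prices the firm operates at a loss; above €82 it earns a profit.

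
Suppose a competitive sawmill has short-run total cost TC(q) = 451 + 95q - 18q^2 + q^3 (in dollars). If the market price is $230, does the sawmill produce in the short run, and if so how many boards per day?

Produce at q = 15

From TC, MC = TC'(q) = 95 - 36q + 3q^2 and AVC = VC/q = 95 - 18q + q^2.
AVC hits its minimum where MC = AVC, at q = 9, giving min AVC = 95 - 18·9 + 9^2 = $14.
Since P = $230 ≥ min AVC = $14, price covers variable cost and the firm should produce.
P = MC gives -135 - 36q + 3q^2 = 0, with roots -3 and 15. Take the larger (rising MC): q* = 15.
Check: AVC at q = 15 is $50 ≤ P, so revenue covers variable cost.
Profit = P·q − TC = 230·15 − 1201 = $2249.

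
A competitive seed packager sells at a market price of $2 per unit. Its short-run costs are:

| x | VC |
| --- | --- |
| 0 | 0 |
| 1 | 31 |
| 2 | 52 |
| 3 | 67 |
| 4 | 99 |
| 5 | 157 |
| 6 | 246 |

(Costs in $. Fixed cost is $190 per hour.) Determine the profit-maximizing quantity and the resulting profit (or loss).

x = 0 (shut down); profit = -$190

Tabulate TR − TC: x=0: -190; x=1: -219; x=2: -238; x=3: -251; x=4: -281; x=5: -337; x=6: -424.
Profit is highest at x = 0. Equivalently, the lowest AVC in the table is 67/3 ≈ $22.33 at x = 3, and P = $2 falls below it — price never covers variable cost, so the firm shuts down and loses only its fixed cost.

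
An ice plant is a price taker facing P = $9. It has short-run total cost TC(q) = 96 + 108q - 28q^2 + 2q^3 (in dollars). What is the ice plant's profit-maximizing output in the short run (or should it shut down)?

Shut down

Strip out fixed cost: VC = 108q - 28q^2 + 2q^3. Then AVC = 108 - 28q + 2q^2 and MC = 108 - 56q + 6q^2.
AVC is minimized where dAVC/dq = -28 + 4q = 0, at q = 7; min AVC = 108 - 28·7 + 2·7^2 = $10.
P = $9 lies below min AVC = $10; no output level covers variable cost.
Shutting down limits the loss to fixed cost, $96.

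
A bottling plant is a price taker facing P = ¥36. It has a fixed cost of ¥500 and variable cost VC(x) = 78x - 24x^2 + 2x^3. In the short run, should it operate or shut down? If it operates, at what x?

Strip out fixed cost: VC = 78x - 24x^2 + 2x^3. Then AVC = 78 - 24x + 2x^2 and MC = 78 - 48x + 6x^2.
The AVC parabola has its vertex at x = 24/4 = 6, where AVC = 78 - 24·6 + 2·6^2 = ¥6.
Since P = ¥36 ≥ min AVC = ¥6, price covers variable cost and the firm should produce.
Set P = MC: 36 = 78 - 48x + 6x^2 → 42 - 48x + 6x^2 = 0. The roots are x = 1 and x = 7; the profit-maximizing output is on the rising part of MC, so x* = 7.
Check: AVC at x = 7 is ¥8 ≤ P, so revenue covers variable cost.
Profit = P·x − TC = 36·7 − 556 = -¥304, a loss, but smaller than the ¥500 fixed cost the firm would lose by shutting down.

Produce at x = 7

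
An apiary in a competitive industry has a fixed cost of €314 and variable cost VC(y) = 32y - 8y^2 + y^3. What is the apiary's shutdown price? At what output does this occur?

The shutdown price is the minimum of AVC. VC = 32y - 8y^2 + y^3, so AVC = 32 - 8y + y^2.
dAVC/dy = -8 + 2y = 0 gives y = 4. min AVC = 32 - 8·4 + 4^2 = 16.
So the shutdown price is €16.

€16 per unit, at y = 4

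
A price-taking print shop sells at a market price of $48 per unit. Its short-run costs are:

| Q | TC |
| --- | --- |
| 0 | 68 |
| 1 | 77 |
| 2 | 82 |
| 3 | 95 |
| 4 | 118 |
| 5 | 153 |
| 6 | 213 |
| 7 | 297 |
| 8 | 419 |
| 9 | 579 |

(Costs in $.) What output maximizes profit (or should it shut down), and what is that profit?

Compute π = P·Q − TC at each output: Q=0: -68; Q=1: -29; Q=2: 14; Q=3: 49; Q=4: 74; Q=5: 87; Q=6: 75; Q=7: 39; Q=8: -35; Q=9: -147.
Profit is maximized at Q = 5. AVC there is 85/5 = $17 ≤ P, so producing beats shutting down (which would give -$68).

Q = 5; profit = $87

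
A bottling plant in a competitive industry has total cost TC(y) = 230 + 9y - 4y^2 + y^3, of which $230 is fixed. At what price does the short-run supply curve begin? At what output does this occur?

$5 per unit, at y = 2

The shutdown price is the minimum of AVC. VC = 9y - 4y^2 + y^3, so AVC = 9 - 4y + y^2.
dAVC/dy = -4 + 2y = 0 gives y = 2. min AVC = 9 - 4·2 + 2^2 = 5.
So the shutdown price is $5.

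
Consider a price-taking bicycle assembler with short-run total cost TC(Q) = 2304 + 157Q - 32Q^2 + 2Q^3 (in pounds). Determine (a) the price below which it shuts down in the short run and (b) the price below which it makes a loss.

AVC = 157 - 32Q + 2Q^2; minimized at Q = 8, giving min AVC = £29. That is the shutdown price.
ATC = 2304/Q + 157 - 32Q + 2Q^2. Setting dATC/dQ = −2304/Q^2 − 32 + 4Q = 0 gives Q = 12 (since 4·12^3 − 32·12^2 = 2304).
min ATC = 2304/12 + 157 − 32·12 + 2·12^2 = £253. That is the break-even price.
For £29 ≤ P < £253 the firm produces at a loss; below £29 it shuts down.

Shutdown price = £29; break-even price = £253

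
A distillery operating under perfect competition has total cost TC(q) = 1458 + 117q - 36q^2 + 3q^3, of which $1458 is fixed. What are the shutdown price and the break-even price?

Shutdown price = $9; break-even price = $198

AVC = 117 - 36q + 3q^2; minimized at q = 6, giving min AVC = $9. That is the shutdown price.
ATC = 1458/q + 117 - 36q + 3q^2. Setting dATC/dq = −1458/q^2 − 36 + 6q = 0 gives q = 9 (since 6·9^3 − 36·9^2 = 1458).
min ATC = 1458/9 + 117 − 36·9 + 3·9^2 = $198. That is the break-even price.
Between these two prices the firm operates at a loss; above $198 it earns a profit.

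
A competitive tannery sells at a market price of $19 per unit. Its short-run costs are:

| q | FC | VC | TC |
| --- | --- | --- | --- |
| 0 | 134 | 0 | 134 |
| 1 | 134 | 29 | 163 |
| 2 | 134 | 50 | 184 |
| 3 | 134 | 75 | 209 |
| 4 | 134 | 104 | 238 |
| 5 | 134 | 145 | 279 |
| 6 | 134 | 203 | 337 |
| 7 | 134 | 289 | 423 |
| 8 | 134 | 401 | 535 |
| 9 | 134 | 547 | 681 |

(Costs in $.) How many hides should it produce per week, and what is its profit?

q = 0 (shut down); profit = -$134

Tabulate TR − TC: q=0: -134; q=1: -144; q=2: -146; q=3: -152; q=4: -162; q=5: -184; q=6: -223; q=7: -290; q=8: -383; q=9: -510.
Profit is highest at q = 0. Equivalently, the lowest AVC in the table is 50/2 ≈ $25 at q = 2, and P = $19 falls below it — price never covers variable cost, so the firm shuts down and loses only its fixed cost.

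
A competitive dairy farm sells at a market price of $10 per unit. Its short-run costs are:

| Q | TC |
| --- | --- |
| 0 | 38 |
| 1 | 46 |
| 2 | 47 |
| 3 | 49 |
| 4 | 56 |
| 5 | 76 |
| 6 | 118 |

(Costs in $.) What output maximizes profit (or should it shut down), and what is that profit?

Compute π = P·Q − TC at each output: Q=0: -38; Q=1: -36; Q=2: -27; Q=3: -19; Q=4: -16; Q=5: -26; Q=6: -58.
Profit is maximized at Q = 4. AVC there is 18/4 = $4.50 ≤ P, so producing beats shutting down (which would give -$38).

Q = 4; profit = -$16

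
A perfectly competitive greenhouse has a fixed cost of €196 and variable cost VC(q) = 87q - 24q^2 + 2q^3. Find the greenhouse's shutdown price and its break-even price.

Shutdown price = €15; break-even price = €45

Shutdown price = min AVC. AVC = 87 - 24q + 2q^2, with vertex at q = 6 and minimum €15.
ATC = 196/q + 87 - 24q + 2q^2. Setting dATC/dq = −196/q^2 − 24 + 4q = 0 gives q = 7 (since 4·7^3 − 24·7^2 = 196).
min ATC = 196/7 + 87 − 24·7 + 2·7^2 = €45. That is the break-even price.
For €15 ≤ P < €45 the firm produces at a loss; below €15 it shuts down.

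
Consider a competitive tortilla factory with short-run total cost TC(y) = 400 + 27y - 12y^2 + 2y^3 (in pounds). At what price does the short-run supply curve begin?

The shutdown price is the minimum of AVC. VC = 27y - 12y^2 + 2y^3, so AVC = 27 - 12y + 2y^2.
dAVC/dy = -12 + 4y = 0 gives y = 3. min AVC = 27 - 12·3 + 2·3^2 = 9.
So the shutdown price is £9.

£9 per unit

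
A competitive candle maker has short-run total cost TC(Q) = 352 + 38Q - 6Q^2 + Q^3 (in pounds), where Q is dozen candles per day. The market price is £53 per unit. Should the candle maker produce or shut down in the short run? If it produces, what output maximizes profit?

Produce at Q = 5

Variable cost is VC = 38Q - 6Q^2 + Q^3, so AVC = VC/Q = 38 - 6Q + Q^2 and MC = dTC/dQ = 38 - 12Q + 3Q^2.
AVC hits its minimum where MC = AVC, at Q = 3, giving min AVC = 38 - 6·3 + 3^2 = £29.
Since P = £53 ≥ min AVC = £29, price covers variable cost and the firm should produce.
Solving P = MC: -15 - 12Q + 3Q^2 = 0 ⇒ Q = -1 or 5. On the upward-sloping branch, Q* = 5.
Check: AVC at Q = 5 is £33 ≤ P, so revenue covers variable cost.
Profit = P·Q − TC = 53·5 − 517 = -£252, a loss, but smaller than the £352 fixed cost the firm would lose by shutting down.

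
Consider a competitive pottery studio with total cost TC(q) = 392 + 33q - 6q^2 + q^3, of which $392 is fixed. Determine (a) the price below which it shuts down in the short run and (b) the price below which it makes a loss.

Shutdown price = min AVC. AVC = 33 - 6q + q^2, with vertex at q = 3 and minimum $24.
ATC = 392/q + 33 - 6q + q^2. Setting dATC/dq = −392/q^2 − 6 + 2q = 0 gives q = 7 (since 2·7^3 − 6·7^2 = 392).
min ATC = 392/7 + 33 − 6·7 + 7^2 = $96. That is the break-even price.
Between these two prices the firm operates at a loss; above $96 it earns a profit.

Shutdown price = $24; break-even price = $96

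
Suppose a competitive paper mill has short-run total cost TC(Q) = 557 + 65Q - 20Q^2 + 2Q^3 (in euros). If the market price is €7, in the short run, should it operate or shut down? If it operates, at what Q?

Shut down

From TC, MC = TC'(Q) = 65 - 40Q + 6Q^2 and AVC = VC/Q = 65 - 20Q + 2Q^2.
The AVC parabola has its vertex at Q = 20/4 = 5, where AVC = 65 - 20·5 + 2·5^2 = €15.
With P < min AVC (€7 < €15), every unit sold adds to the loss.
The firm minimizes its loss by shutting down and losing only its fixed cost of €557.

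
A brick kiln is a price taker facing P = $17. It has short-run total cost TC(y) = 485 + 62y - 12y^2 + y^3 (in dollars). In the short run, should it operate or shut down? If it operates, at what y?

Shut down

Variable cost is VC = 62y - 12y^2 + y^3, so AVC = VC/y = 62 - 12y + y^2 and MC = dTC/dy = 62 - 24y + 3y^2.
AVC is minimized where dAVC/dy = -12 + 2y = 0, at y = 6; min AVC = 62 - 12·6 + 6^2 = $26.
With P < min AVC ($17 < $26), every unit sold adds to the loss.
Best response: produce nothing and absorb the $485 fixed cost.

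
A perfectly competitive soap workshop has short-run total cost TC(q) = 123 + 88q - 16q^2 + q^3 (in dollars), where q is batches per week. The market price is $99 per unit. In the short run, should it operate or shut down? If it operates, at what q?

Produce at q = 11

Variable cost is VC = 88q - 16q^2 + q^3, so AVC = VC/q = 88 - 16q + q^2 and MC = dTC/dq = 88 - 32q + 3q^2.
The AVC parabola has its vertex at q = 16/2 = 8, where AVC = 88 - 16·8 + 8^2 = $24.
Since P = $99 ≥ min AVC = $24, price covers variable cost and the firm should produce.
P = MC gives -11 - 32q + 3q^2 = 0, with roots -1/3 and 11. Take the larger (rising MC): q* = 11.
Check: AVC at q = 11 is $33 ≤ P, so revenue covers variable cost.
Profit = P·q − TC = 99·11 − 486 = $603.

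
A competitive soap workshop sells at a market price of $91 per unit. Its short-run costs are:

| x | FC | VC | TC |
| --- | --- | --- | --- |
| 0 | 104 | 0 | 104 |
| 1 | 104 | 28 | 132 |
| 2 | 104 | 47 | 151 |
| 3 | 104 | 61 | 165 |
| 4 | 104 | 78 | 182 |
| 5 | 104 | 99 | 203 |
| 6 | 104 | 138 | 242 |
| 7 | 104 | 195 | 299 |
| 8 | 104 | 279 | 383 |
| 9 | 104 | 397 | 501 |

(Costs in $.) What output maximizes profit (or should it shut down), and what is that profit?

Profit at each row (π = 91x − TC): x=0: -104; x=1: -41; x=2: 31; x=3: 108; x=4: 182; x=5: 252; x=6: 304; x=7: 338; x=8: 345; x=9: 318.
Profit is maximized at x = 8. AVC there is 279/8 = $34.88 ≤ P, so producing beats shutting down (which would give -$104).

x = 8; profit = $345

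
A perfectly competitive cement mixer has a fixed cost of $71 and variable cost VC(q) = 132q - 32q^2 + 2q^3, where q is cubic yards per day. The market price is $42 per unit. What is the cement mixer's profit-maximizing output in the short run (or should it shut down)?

Produce at q = 9

From TC, MC = TC'(q) = 132 - 64q + 6q^2 and AVC = VC/q = 132 - 32q + 2q^2.
AVC hits its minimum where MC = AVC, at q = 8, giving min AVC = 132 - 32·8 + 2·8^2 = $4.
Because $42 ≥ $4, revenue can cover variable cost; the firm operates.
P = MC gives 90 - 64q + 6q^2 = 0, with roots 5/3 and 9. Take the larger (rising MC): q* = 9.
Check: AVC at q = 9 is $6 ≤ P, so revenue covers variable cost.
Profit = P·q − TC = 42·9 − 125 = $253.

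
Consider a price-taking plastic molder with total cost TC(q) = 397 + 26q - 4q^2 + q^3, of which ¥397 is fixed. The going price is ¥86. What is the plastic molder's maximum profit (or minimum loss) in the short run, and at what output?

AVC = 26 - 4q + q^2; min AVC = ¥22 at q = 2. Since P = ¥86 ≥ min AVC, the firm produces.
MC = 26 - 8q + 3q^2. Setting P = MC and taking the root on the rising branch gives q* = 6.
TR = 86·6 = 516. TC = 397 + 228 = 625. Profit = 516 − 625 = -¥109.
By producing, the firm covers all variable cost plus ¥288 of fixed cost; shutting down would lose the full ¥397.

Profit = -¥109 at q = 6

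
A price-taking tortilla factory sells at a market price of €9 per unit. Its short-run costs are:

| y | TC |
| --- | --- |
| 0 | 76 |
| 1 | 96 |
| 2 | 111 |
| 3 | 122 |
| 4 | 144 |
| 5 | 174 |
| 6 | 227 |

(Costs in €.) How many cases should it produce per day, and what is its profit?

y = 0 (shut down); profit = -€76

Profit at each row (π = 9y − TC): y=0: -76; y=1: -87; y=2: -93; y=3: -95; y=4: -108; y=5: -129; y=6: -173.
Profit is highest at y = 0. Equivalently, the lowest AVC in the table is 46/3 ≈ €15.33 at y = 3, and P = €9 falls below it — price never covers variable cost, so the firm shuts down and loses only its fixed cost.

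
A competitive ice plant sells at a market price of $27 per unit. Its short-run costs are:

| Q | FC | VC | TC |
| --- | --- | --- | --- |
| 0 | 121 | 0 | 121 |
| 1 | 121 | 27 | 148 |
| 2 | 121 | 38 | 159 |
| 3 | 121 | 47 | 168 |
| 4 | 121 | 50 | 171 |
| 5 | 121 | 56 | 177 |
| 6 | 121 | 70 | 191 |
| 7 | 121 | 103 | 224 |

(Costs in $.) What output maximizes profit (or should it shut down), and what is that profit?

Compute π = P·Q − TC at each output: Q=0: -121; Q=1: -121; Q=2: -105; Q=3: -87; Q=4: -63; Q=5: -42; Q=6: -29; Q=7: -35.
Profit is maximized at Q = 6. AVC there is 70/6 = $11.67 ≤ P, so producing beats shutting down (which would give -$121).

Q = 6; profit = -$29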